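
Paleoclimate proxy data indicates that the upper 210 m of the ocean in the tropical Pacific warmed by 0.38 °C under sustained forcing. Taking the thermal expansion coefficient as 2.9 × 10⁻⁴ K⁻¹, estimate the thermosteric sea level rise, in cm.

Δh = αΔT·H = 2.9×10⁻⁴ × 0.38 × 210 = 0.023142 m

2.31 cm of thermosteric rise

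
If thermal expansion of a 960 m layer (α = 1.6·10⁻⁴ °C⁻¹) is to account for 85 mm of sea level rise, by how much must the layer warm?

ΔT = Δh/(αH) = 0.085 / (1.6×10⁻⁴ × 960) ≈ 0.5534 °C

0.55 °C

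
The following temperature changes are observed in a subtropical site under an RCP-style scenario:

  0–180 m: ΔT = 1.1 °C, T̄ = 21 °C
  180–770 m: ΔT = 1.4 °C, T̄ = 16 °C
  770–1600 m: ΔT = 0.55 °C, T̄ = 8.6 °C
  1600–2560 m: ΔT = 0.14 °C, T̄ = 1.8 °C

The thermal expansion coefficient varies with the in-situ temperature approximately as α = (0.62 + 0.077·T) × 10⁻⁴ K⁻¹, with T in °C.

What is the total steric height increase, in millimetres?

Δh = 270 mm

Layer 1: α = (0.62 + 0.077×21)×10⁻⁴ = 2.237×10⁻⁴ K⁻¹
Layer 2: α = (0.62 + 0.077×16)×10⁻⁴ = 1.852×10⁻⁴ K⁻¹
Layer 3: α = (0.62 + 0.077×8.6)×10⁻⁴ = 1.2822×10⁻⁴ K⁻¹
Layer 4: α = (0.62 + 0.077×1.8)×10⁻⁴ = 0.7586×10⁻⁴ K⁻¹
0–180 m: 1.1 × 180 × 2.237×10⁻⁴ = 0.0442926 m
Layer 2: 1.852×10⁻⁴ × 590 × 1.4 = 0.1529752 m
770–1600 m: 830 × 1.2822×10⁻⁴ × 0.55 = 0.05853243 m
Layer 4: 0.7586×10⁻⁴ × 960 × 0.14 = 0.010195584 m
Δh = 0.0442926 + 0.1529752 + 0.05853243 + 0.010195584 = 0.265995814 m ≈ 270 mm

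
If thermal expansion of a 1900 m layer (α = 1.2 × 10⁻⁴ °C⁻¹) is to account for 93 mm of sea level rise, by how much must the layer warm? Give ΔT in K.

about 0.41 K

ΔT = Δh/(αH) = 0.093 / (1.2×10⁻⁴ × 1900) ≈ 0.4079 K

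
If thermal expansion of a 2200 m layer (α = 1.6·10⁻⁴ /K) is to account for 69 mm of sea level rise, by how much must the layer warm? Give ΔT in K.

ΔT ≈ 0.20 K

ΔT = Δh/(αH) = 0.069 / (1.6×10⁻⁴ × 2200) ≈ 0.1960 K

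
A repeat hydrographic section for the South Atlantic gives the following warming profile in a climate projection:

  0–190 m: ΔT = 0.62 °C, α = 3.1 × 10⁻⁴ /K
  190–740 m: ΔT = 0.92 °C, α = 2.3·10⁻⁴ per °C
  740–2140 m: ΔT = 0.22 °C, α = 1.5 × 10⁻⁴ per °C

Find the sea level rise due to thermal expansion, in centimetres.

19.9 cm

190 × 0.62 × 3.1×10⁻⁴ = 0.036518 m
190–740 m: 0.92 × 550 × 2.3×10⁻⁴ = 0.11638 m
0.22 × 1.5×10⁻⁴ × 1400 = 0.04620 m
Δh = 0.036518 + 0.11638 + 0.04620 = 0.199098 m ≈ 19.9 cm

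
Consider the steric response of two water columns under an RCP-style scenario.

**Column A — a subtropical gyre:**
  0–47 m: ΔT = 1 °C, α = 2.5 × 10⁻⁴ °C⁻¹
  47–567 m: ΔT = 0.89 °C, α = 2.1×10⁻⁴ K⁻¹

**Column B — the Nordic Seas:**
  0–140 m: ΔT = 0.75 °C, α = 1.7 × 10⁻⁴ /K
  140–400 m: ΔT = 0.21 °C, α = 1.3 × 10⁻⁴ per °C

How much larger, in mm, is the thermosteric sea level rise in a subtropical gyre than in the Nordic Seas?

A 1 × 47 × 2.5×10⁻⁴ = 0.01175 m
A Layer 2: 2.1×10⁻⁴ × 0.89 × 520 = 0.097188 m
A total: 0.108938 m
B 1.7×10⁻⁴ × 0.75 × 140 = 0.01785 m
B Layer 2: 0.21 × 1.3×10⁻⁴ × 260 = 0.007098 m
B total: 0.024948 m
Difference: 0.108938 − 0.024948 = 0.08399 m

84 mm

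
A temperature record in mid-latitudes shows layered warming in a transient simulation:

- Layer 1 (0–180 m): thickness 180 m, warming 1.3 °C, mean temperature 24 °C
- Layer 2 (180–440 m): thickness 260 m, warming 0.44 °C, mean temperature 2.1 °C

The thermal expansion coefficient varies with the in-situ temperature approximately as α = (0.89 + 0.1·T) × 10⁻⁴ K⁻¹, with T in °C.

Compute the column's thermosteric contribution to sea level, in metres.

Δh ≈ 0.0896 m

Layer 1: α = (0.89 + 0.1×24)×10⁻⁴ = 3.29×10⁻⁴ K⁻¹
Layer 2: α = (0.89 + 0.1×2.1)×10⁻⁴ = 1.1×10⁻⁴ K⁻¹
Layer 1: 180 × 3.29×10⁻⁴ × 1.3 = 0.076986 m
Layer 2: 260 × 1.1×10⁻⁴ × 0.44 = 0.012584 m
Δh = 0.076986 + 0.012584 = 0.08957 m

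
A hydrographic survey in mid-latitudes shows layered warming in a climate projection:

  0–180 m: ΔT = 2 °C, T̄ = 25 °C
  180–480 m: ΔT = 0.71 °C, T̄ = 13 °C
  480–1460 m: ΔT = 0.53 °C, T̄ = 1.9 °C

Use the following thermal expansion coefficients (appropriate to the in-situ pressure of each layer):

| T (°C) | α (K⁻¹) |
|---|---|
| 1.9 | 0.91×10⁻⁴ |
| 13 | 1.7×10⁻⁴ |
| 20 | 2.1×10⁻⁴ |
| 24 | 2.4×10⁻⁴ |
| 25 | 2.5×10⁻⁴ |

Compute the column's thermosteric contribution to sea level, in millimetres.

Layer 1 at 25 °C → α = 2.5×10⁻⁴ K⁻¹
Layer 2 at 13 °C → α = 1.7×10⁻⁴ K⁻¹
Layer 3 at 1.9 °C → α = 0.91×10⁻⁴ K⁻¹
0–180 m: 2 × 2.5×10⁻⁴ × 180 = 0.09000 m
Layer 2: 1.7×10⁻⁴ × 300 × 0.71 = 0.03621 m
Layer 3: 0.91×10⁻⁴ × 0.53 × 980 = 0.0472654 m
Δh = 0.09000 + 0.03621 + 0.0472654 = 0.1734754 m

about 173 mm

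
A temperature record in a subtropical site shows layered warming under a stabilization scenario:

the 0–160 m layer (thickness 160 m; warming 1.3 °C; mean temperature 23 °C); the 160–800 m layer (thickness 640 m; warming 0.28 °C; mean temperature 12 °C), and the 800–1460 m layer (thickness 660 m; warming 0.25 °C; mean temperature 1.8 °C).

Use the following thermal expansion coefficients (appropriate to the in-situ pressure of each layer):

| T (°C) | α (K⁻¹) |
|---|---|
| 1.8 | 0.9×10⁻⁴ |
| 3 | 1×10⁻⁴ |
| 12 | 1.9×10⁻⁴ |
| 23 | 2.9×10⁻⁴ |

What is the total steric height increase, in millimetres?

Δh ≈ 109 mm

Layer 1 at 23 °C → α = 2.9×10⁻⁴ K⁻¹
Layer 2 at 12 °C → α = 1.9×10⁻⁴ K⁻¹
Layer 3 at 1.8 °C → α = 0.9×10⁻⁴ K⁻¹
Layer 1: 2.9×10⁻⁴ × 160 × 1.3 = 0.06032 m
160–800 m: 1.9×10⁻⁴ × 640 × 0.28 = 0.034048 m
Layer 3: 660 × 0.25 × 0.9×10⁻⁴ = 0.01485 m
Δh = 0.06032 + 0.034048 + 0.01485 = 0.109218 m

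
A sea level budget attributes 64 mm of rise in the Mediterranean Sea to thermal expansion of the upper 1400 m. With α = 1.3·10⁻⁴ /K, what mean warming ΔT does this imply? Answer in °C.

ΔT = Δh/(αH) = 0.064 / (1.3×10⁻⁴ × 1400) ≈ 0.3516 °C

0.352 °C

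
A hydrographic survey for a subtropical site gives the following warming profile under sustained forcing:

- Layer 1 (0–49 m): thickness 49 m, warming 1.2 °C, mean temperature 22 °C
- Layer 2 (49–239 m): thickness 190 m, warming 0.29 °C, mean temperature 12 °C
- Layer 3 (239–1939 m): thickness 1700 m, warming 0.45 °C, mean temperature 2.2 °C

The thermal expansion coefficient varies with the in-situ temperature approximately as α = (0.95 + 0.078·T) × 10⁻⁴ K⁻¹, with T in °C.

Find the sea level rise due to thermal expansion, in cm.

Layer 1: α = (0.95 + 0.078×22)×10⁻⁴ = 2.666×10⁻⁴ K⁻¹
Layer 2: α = (0.95 + 0.078×12)×10⁻⁴ = 1.886×10⁻⁴ K⁻¹
Layer 3: α = (0.95 + 0.078×2.2)×10⁻⁴ = 1.1216×10⁻⁴ K⁻¹
Layer 1: 2.666×10⁻⁴ × 49 × 1.2 = 0.01567608 m
49–239 m: 1.886×10⁻⁴ × 190 × 0.29 = 0.01039186 m
0.45 × 1.1216×10⁻⁴ × 1700 = 0.0858024 m
Δh = 0.01567608 + 0.01039186 + 0.0858024 = 0.11187034 m ≈ 11.2 cm

about 11.2 cm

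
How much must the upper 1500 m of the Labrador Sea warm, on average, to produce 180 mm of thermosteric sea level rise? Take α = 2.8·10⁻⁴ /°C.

ΔT ≈ 0.429 °C

ΔT = Δh/(αH) = 0.18 / (2.8×10⁻⁴ × 1500) ≈ 0.4286 °C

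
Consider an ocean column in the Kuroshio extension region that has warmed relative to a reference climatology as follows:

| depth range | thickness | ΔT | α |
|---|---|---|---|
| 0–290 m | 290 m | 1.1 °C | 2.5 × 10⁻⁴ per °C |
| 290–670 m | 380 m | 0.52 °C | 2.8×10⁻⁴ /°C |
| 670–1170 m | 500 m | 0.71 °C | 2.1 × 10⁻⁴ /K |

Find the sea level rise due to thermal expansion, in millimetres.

1.1 × 2.5×10⁻⁴ × 290 = 0.07975 m
290–670 m: 380 × 2.8×10⁻⁴ × 0.52 = 0.055328 m
500 × 2.1×10⁻⁴ × 0.71 = 0.07455 m
Δh = 0.07975 + 0.055328 + 0.07455 = 0.209628 m

Δh = 210 mm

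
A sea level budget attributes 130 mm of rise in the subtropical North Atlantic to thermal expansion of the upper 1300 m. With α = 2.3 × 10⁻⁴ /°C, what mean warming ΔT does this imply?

about 0.43 °C

ΔT = Δh/(αH) = 0.13 / (2.3×10⁻⁴ × 1300) ≈ 0.4348 °C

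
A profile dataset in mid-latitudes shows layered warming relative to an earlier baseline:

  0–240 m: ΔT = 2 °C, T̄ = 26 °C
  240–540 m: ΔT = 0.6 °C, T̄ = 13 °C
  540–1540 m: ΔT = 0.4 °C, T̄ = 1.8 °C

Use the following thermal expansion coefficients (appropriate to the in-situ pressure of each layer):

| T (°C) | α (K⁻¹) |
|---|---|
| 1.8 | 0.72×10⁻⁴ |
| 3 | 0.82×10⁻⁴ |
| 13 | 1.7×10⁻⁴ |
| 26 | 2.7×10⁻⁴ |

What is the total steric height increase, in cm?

Layer 1 at 26 °C → α = 2.7×10⁻⁴ K⁻¹
Layer 2 at 13 °C → α = 1.7×10⁻⁴ K⁻¹
Layer 3 at 1.8 °C → α = 0.72×10⁻⁴ K⁻¹
240 × 2 × 2.7×10⁻⁴ = 0.12960 m
Layer 2: 1.7×10⁻⁴ × 300 × 0.6 = 0.03060 m
Layer 3: 0.72×10⁻⁴ × 1000 × 0.4 = 0.02880 m
Δh = 0.12960 + 0.03060 + 0.02880 = 0.18900 m

Δh ≈ 18.9 cm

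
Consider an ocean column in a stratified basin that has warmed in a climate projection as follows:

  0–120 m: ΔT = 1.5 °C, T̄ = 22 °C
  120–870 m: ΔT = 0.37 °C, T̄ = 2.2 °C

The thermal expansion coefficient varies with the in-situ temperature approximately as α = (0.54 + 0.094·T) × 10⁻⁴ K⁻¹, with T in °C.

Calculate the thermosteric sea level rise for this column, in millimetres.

67.7 mm

Layer 1: α = (0.54 + 0.094×22)×10⁻⁴ = 2.608×10⁻⁴ K⁻¹
Layer 2: α = (0.54 + 0.094×2.2)×10⁻⁴ = 0.7468×10⁻⁴ K⁻¹
Layer 1: 120 × 2.608×10⁻⁴ × 1.5 = 0.046944 m
120–870 m: 750 × 0.37 × 0.7468×10⁻⁴ = 0.0207237 m
Δh = 0.046944 + 0.0207237 = 0.0676677 m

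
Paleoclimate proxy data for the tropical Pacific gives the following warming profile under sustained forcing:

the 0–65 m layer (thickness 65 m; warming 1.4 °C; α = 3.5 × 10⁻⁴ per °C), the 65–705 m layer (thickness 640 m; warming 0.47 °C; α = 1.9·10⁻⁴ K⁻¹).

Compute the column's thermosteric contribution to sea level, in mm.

0–65 m: 65 × 3.5×10⁻⁴ × 1.4 = 0.03185 m
Layer 2: 1.9×10⁻⁴ × 640 × 0.47 = 0.057152 m
Δh = 0.03185 + 0.057152 = 0.089002 m

89 mm of thermosteric rise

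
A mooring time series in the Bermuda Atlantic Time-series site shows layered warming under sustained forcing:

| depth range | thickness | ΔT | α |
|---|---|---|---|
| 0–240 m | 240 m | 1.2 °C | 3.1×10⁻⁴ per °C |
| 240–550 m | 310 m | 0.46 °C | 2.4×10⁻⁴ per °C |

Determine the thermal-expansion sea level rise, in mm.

Δh = 120 mm

0–240 m: 3.1×10⁻⁴ × 240 × 1.2 = 0.08928 m
240–550 m: 310 × 2.4×10⁻⁴ × 0.46 = 0.034224 m
Δh = 0.08928 + 0.034224 = 0.123504 m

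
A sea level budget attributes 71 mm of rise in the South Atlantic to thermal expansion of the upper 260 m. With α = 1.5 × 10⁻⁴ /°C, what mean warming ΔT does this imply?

ΔT = Δh/(αH) = 0.071 / (1.5×10⁻⁴ × 260) ≈ 1.821 K

ΔT ≈ 1.82 K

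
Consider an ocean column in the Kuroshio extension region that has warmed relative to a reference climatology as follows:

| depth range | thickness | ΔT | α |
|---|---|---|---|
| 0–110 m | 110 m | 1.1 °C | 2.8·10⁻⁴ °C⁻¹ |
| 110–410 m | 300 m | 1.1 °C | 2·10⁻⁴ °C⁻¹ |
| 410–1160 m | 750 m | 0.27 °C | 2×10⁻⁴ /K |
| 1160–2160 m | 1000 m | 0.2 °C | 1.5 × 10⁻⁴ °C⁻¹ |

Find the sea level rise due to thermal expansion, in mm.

1.1 × 2.8×10⁻⁴ × 110 = 0.03388 m
Layer 2: 300 × 2×10⁻⁴ × 1.1 = 0.06600 m
410–1160 m: 0.27 × 2×10⁻⁴ × 750 = 0.04050 m
0.2 × 1.5×10⁻⁴ × 1000 = 0.03000 m
Δh = 0.03388 + 0.06600 + 0.04050 + 0.03000 = 0.17038 m ≈ 170 mm

170 mm of thermosteric rise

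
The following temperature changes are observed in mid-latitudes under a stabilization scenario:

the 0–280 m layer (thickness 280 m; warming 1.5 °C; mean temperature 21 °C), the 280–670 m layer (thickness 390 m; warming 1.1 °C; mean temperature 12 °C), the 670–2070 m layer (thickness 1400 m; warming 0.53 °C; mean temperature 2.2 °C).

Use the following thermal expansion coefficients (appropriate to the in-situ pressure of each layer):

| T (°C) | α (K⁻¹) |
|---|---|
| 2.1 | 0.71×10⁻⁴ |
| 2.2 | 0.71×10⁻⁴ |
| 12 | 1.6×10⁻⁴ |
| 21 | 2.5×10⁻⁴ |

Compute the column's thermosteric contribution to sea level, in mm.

Layer 1 at 21 °C → α = 2.5×10⁻⁴ K⁻¹
Layer 2 at 12 °C → α = 1.6×10⁻⁴ K⁻¹
Layer 3 at 2.2 °C → α = 0.71×10⁻⁴ K⁻¹
Layer 1: 280 × 2.5×10⁻⁴ × 1.5 = 0.10500 m
280–670 m: 390 × 1.1 × 1.6×10⁻⁴ = 0.06864 m
670–2070 m: 0.71×10⁻⁴ × 0.53 × 1400 = 0.052682 m
Δh = 0.10500 + 0.06864 + 0.052682 = 0.226322 m

Δh ≈ 226 mm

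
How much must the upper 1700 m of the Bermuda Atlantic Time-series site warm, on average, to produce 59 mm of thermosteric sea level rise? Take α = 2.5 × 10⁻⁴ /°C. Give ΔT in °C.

ΔT = Δh/(αH) = 0.059 / (2.5×10⁻⁴ × 1700) ≈ 0.1388 °C

about 0.14 °C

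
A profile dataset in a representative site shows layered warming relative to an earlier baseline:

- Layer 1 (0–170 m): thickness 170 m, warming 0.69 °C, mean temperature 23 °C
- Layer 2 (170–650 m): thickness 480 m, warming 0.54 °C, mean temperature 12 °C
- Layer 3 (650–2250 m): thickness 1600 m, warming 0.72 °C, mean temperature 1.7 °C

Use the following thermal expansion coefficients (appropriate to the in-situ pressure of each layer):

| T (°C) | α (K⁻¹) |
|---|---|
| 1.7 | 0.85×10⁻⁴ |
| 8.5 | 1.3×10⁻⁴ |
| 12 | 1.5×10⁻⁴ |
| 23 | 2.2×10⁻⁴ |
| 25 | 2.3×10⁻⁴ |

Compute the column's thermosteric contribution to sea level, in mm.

160 mm

Layer 1 at 23 °C → α = 2.2×10⁻⁴ K⁻¹
Layer 2 at 12 °C → α = 1.5×10⁻⁴ K⁻¹
Layer 3 at 1.7 °C → α = 0.85×10⁻⁴ K⁻¹
Layer 1: 0.69 × 170 × 2.2×10⁻⁴ = 0.025806 m
170–650 m: 0.54 × 1.5×10⁻⁴ × 480 = 0.03888 m
Layer 3: 0.85×10⁻⁴ × 0.72 × 1600 = 0.09792 m
Δh = 0.025806 + 0.03888 + 0.09792 = 0.162606 m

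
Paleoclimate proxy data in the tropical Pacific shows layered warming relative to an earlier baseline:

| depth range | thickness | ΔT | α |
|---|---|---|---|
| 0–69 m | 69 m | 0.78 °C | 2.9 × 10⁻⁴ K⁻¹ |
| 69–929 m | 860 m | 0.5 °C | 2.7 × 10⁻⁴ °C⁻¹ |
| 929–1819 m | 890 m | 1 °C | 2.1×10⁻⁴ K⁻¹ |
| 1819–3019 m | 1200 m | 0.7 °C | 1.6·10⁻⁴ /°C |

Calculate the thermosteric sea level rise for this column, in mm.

2.9×10⁻⁴ × 69 × 0.78 = 0.0156078 m
Layer 2: 0.5 × 2.7×10⁻⁴ × 860 = 0.11610 m
2.1×10⁻⁴ × 890 × 1 = 0.18690 m
1.6×10⁻⁴ × 1200 × 0.7 = 0.13440 m
Δh = 0.0156078 + 0.11610 + 0.18690 + 0.13440 = 0.4530078 m

453 mm of thermosteric rise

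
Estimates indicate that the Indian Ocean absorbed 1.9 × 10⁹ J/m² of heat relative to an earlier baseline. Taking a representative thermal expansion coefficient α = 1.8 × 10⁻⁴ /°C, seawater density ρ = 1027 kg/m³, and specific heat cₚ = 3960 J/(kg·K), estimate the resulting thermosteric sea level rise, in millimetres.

Δh = αQ/(ρcₚ) = 1.8×10⁻⁴ × 1.9×10⁹ / (1027 × 3960) ≈ 0.084093 m

84.1 mm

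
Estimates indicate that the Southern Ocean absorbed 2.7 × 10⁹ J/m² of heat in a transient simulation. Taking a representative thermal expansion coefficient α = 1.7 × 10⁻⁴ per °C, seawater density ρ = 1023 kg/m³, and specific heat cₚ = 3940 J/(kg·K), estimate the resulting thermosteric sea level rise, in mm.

Δh = 114 mm

Δh = αQ/(ρcₚ) = 1.7×10⁻⁴ × 2.7×10⁹ / (1023 × 3940) ≈ 0.11388 m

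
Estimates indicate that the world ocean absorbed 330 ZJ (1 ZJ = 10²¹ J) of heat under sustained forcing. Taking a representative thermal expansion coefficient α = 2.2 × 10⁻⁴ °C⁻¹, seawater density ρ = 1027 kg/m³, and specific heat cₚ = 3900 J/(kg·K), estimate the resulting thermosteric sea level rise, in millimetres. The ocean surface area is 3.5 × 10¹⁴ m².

Δh = 51.8 mm

Per unit area: Q = 330×10²¹ / (3.5×10¹⁴) ≈ 9.429×10⁸ J/m²
Δh = αQ/(ρcₚ) = 2.2×10⁻⁴ × 9.429×10⁸ / (1027 × 3900) ≈ 0.051791 m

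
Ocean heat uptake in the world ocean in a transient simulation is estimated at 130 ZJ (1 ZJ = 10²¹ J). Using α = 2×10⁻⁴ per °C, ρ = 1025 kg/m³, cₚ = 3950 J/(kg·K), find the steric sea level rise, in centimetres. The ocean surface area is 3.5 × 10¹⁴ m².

Per unit area: Q = 130×10²¹ / (3.5×10¹⁴) ≈ 3.714×10⁸ J/m²
Δh = αQ/(ρcₚ) = 2×10⁻⁴ × 3.714×10⁸ / (1025 × 3950) ≈ 0.018346 m

about 1.83 cm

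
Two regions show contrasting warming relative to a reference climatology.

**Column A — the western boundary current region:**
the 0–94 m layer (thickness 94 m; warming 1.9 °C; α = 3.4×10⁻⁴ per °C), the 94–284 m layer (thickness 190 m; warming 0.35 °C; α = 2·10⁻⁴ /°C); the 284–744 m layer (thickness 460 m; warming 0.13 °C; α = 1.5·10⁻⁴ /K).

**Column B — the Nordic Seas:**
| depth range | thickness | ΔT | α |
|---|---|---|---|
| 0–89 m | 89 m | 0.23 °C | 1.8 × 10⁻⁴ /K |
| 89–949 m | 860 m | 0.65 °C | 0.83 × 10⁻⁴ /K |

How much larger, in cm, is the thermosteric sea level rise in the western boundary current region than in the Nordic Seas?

A 1.9 × 94 × 3.4×10⁻⁴ = 0.060724 m
A Layer 2: 190 × 0.35 × 2×10⁻⁴ = 0.01330 m
A 284–744 m: 0.13 × 460 × 1.5×10⁻⁴ = 0.00897 m
A total: 0.082994 m
B 89 × 1.8×10⁻⁴ × 0.23 = 0.0036846 m
B Layer 2: 860 × 0.83×10⁻⁴ × 0.65 = 0.046397 m
B total: 0.0500816 m
Difference: 0.082994 − 0.0500816 = 0.0329124 m

Δh_A − Δh_B ≈ 3.29 cm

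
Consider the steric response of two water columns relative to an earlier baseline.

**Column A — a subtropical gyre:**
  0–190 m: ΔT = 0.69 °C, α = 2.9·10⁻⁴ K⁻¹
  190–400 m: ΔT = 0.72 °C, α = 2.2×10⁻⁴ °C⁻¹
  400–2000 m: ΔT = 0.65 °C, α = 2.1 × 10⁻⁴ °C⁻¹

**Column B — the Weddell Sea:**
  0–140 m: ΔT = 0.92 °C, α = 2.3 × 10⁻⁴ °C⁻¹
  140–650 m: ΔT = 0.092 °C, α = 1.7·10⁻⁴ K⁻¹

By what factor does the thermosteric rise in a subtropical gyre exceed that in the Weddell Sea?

≈ 7.70×

A 0–190 m: 2.9×10⁻⁴ × 0.69 × 190 = 0.038019 m
A Layer 2: 0.72 × 2.2×10⁻⁴ × 210 = 0.033264 m
A 400–2000 m: 0.65 × 1600 × 2.1×10⁻⁴ = 0.21840 m
A total: 0.289683 m
B Layer 1: 0.92 × 2.3×10⁻⁴ × 140 = 0.029624 m
B 0.092 × 510 × 1.7×10⁻⁴ = 0.0079764 m
B total: 0.0376004 m
Ratio: 0.289683 / 0.0376004 ≈ 7.704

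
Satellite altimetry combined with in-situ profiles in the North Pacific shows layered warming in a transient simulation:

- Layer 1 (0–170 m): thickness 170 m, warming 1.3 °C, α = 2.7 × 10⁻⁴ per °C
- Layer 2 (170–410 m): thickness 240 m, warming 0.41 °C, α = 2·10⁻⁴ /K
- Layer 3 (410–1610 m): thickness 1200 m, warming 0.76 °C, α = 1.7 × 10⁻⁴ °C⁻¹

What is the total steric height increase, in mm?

1.3 × 2.7×10⁻⁴ × 170 = 0.05967 m
170–410 m: 0.41 × 240 × 2×10⁻⁴ = 0.01968 m
410–1610 m: 0.76 × 1200 × 1.7×10⁻⁴ = 0.15504 m
Δh = 0.05967 + 0.01968 + 0.15504 = 0.23439 m

Δh = 234 mm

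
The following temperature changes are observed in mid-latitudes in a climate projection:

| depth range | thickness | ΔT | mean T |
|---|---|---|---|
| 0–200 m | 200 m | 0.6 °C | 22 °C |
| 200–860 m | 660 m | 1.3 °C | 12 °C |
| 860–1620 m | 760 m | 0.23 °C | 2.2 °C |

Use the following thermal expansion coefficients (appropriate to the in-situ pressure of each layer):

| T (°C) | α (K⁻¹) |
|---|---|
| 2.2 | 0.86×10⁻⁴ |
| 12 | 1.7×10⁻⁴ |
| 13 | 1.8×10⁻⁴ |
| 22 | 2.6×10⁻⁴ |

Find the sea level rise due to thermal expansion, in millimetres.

Layer 1 at 22 °C → α = 2.6×10⁻⁴ K⁻¹
Layer 2 at 12 °C → α = 1.7×10⁻⁴ K⁻¹
Layer 3 at 2.2 °C → α = 0.86×10⁻⁴ K⁻¹
Layer 1: 2.6×10⁻⁴ × 200 × 0.6 = 0.03120 m
1.7×10⁻⁴ × 1.3 × 660 = 0.14586 m
760 × 0.23 × 0.86×10⁻⁴ = 0.0150328 m
Δh = 0.03120 + 0.14586 + 0.0150328 = 0.1920928 m ≈ 192 mm

about 192 mm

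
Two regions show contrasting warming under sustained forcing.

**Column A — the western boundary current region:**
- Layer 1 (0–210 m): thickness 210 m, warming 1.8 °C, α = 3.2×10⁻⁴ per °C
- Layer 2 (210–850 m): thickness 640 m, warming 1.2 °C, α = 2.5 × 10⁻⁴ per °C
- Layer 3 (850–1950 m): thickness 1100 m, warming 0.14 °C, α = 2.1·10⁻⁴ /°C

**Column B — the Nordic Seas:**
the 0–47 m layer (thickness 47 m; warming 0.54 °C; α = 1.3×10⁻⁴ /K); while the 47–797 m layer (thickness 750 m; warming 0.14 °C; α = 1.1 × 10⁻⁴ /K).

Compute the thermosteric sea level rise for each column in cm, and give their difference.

A 210 × 1.8 × 3.2×10⁻⁴ = 0.12096 m
A 210–850 m: 1.2 × 2.5×10⁻⁴ × 640 = 0.19200 m
A 850–1950 m: 1100 × 2.1×10⁻⁴ × 0.14 = 0.03234 m
A total: 0.34530 m
B 0–47 m: 47 × 0.54 × 1.3×10⁻⁴ = 0.0032994 m
B 1.1×10⁻⁴ × 0.14 × 750 = 0.01155 m
B total: 0.0148494 m
Difference: 0.34530 − 0.0148494 = 0.3304506 m

A: 35 cm; B: 1.5 cm; difference 33 cm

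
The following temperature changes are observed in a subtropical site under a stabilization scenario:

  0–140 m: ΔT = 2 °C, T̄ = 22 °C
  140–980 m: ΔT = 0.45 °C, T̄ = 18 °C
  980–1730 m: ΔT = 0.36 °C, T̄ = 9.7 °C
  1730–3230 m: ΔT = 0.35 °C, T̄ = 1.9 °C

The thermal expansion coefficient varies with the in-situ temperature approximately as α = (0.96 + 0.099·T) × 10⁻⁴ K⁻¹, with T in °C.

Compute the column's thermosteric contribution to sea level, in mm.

Δh = 304 mm

Layer 1: α = (0.96 + 0.099×22)×10⁻⁴ = 3.138×10⁻⁴ K⁻¹
Layer 2: α = (0.96 + 0.099×18)×10⁻⁴ = 2.742×10⁻⁴ K⁻¹
Layer 3: α = (0.96 + 0.099×9.7)×10⁻⁴ = 1.9203×10⁻⁴ K⁻¹
Layer 4: α = (0.96 + 0.099×1.9)×10⁻⁴ = 1.1481×10⁻⁴ K⁻¹
0–140 m: 140 × 2 × 3.138×10⁻⁴ = 0.087864 m
140–980 m: 0.45 × 840 × 2.742×10⁻⁴ = 0.1036476 m
980–1730 m: 0.36 × 1.9203×10⁻⁴ × 750 = 0.0518481 m
1730–3230 m: 0.35 × 1.1481×10⁻⁴ × 1500 = 0.06027525 m
Δh = 0.087864 + 0.1036476 + 0.0518481 + 0.06027525 = 0.30363495 m ≈ 304 mm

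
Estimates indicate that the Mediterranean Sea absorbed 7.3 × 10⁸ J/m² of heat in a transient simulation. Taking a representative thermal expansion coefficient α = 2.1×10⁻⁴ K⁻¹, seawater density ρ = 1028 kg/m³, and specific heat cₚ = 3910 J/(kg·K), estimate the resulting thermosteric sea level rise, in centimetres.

Δh = αQ/(ρcₚ) = 2.1×10⁻⁴ × 7.3×10⁸ / (1028 × 3910) ≈ 0.038139 m

about 3.8 cm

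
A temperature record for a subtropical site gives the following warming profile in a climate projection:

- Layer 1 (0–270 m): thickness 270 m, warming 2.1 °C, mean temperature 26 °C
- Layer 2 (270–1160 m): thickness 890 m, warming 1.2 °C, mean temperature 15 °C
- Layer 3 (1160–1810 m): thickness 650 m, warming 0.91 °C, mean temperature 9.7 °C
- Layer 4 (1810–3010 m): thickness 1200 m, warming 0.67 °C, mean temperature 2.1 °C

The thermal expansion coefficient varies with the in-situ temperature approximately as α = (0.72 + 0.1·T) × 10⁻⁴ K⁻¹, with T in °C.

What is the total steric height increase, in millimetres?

600 mm of thermosteric rise

Layer 1: α = (0.72 + 0.1×26)×10⁻⁴ = 3.32×10⁻⁴ K⁻¹
Layer 2: α = (0.72 + 0.1×15)×10⁻⁴ = 2.22×10⁻⁴ K⁻¹
Layer 3: α = (0.72 + 0.1×9.7)×10⁻⁴ = 1.69×10⁻⁴ K⁻¹
Layer 4: α = (0.72 + 0.1×2.1)×10⁻⁴ = 0.93×10⁻⁴ K⁻¹
3.32×10⁻⁴ × 2.1 × 270 = 0.188244 m
Layer 2: 2.22×10⁻⁴ × 1.2 × 890 = 0.237096 m
1160–1810 m: 650 × 1.69×10⁻⁴ × 0.91 = 0.0999635 m
1810–3010 m: 0.67 × 0.93×10⁻⁴ × 1200 = 0.074772 m
Δh = 0.188244 + 0.237096 + 0.0999635 + 0.074772 = 0.6000755 m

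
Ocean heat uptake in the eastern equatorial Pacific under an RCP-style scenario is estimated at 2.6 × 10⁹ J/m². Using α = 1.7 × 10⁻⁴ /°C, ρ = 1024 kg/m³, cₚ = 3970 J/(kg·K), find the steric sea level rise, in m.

0.109 m

Δh = αQ/(ρcₚ) = 1.7×10⁻⁴ × 2.6×10⁹ / (1024 × 3970) ≈ 0.10873 m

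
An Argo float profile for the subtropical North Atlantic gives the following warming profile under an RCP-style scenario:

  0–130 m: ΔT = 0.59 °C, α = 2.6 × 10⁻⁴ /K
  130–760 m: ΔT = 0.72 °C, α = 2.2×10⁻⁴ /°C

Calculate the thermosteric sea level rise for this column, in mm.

0–130 m: 2.6×10⁻⁴ × 0.59 × 130 = 0.019942 m
130–760 m: 630 × 2.2×10⁻⁴ × 0.72 = 0.099792 m
Δh = 0.019942 + 0.099792 = 0.119734 m

Δh = 120 mm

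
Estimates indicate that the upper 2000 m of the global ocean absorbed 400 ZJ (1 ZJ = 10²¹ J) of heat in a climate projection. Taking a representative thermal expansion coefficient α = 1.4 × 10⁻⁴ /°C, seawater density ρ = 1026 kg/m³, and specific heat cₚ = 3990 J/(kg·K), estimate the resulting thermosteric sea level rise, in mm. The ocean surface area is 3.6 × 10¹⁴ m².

Per unit area: Q = 400×10²¹ / (3.6×10¹⁴) ≈ 1.111×10⁹ J/m²
Δh = αQ/(ρcₚ) = 1.4×10⁻⁴ × 1.111×10⁹ / (1026 × 3990) ≈ 0.037995 m

Δh ≈ 38 mm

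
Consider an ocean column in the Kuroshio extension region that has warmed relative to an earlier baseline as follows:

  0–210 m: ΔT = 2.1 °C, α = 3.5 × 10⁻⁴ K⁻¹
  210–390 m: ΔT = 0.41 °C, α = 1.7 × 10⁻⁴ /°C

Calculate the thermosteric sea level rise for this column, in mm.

3.5×10⁻⁴ × 2.1 × 210 = 0.15435 m
0.41 × 180 × 1.7×10⁻⁴ = 0.012546 m
Δh = 0.15435 + 0.012546 = 0.166896 m ≈ 167 mm

167 mm of thermosteric rise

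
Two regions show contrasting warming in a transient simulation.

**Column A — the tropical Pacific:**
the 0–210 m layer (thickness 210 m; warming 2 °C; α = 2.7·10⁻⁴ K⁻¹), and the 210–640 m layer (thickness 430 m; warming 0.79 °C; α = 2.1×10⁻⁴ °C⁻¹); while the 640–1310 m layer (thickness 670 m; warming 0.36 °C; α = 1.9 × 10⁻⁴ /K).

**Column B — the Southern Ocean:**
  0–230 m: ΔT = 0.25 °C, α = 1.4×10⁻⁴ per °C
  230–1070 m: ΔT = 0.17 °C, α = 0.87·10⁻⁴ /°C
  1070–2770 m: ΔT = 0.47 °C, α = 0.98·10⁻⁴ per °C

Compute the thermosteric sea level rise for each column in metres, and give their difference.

A 2.7×10⁻⁴ × 210 × 2 = 0.11340 m
A Layer 2: 2.1×10⁻⁴ × 0.79 × 430 = 0.071337 m
A 640–1310 m: 1.9×10⁻⁴ × 0.36 × 670 = 0.045828 m
A total: 0.230565 m
B Layer 1: 0.25 × 230 × 1.4×10⁻⁴ = 0.00805 m
B 230–1070 m: 0.17 × 840 × 0.87×10⁻⁴ = 0.0124236 m
B 0.47 × 1700 × 0.98×10⁻⁴ = 0.078302 m
B total: 0.0987756 m
Difference: 0.230565 − 0.0987756 = 0.1317894 m

A: 0.23 m; B: 0.099 m; difference 0.13 m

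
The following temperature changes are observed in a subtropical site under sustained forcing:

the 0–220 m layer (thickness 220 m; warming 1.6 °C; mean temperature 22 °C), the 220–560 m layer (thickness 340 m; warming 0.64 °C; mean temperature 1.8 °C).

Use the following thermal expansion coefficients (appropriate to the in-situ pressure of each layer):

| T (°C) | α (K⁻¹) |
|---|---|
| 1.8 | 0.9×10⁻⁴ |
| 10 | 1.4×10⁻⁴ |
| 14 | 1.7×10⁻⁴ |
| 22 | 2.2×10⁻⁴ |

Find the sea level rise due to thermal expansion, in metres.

Δh = 0.097 m

Layer 1 at 22 °C → α = 2.2×10⁻⁴ K⁻¹
Layer 2 at 1.8 °C → α = 0.9×10⁻⁴ K⁻¹
Layer 1: 1.6 × 220 × 2.2×10⁻⁴ = 0.07744 m
0.9×10⁻⁴ × 340 × 0.64 = 0.019584 m
Δh = 0.07744 + 0.019584 = 0.097024 m ≈ 0.097 m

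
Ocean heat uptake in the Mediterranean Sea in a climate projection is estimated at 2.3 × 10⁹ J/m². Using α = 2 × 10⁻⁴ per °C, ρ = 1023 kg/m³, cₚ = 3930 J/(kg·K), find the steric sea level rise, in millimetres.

114 mm of thermosteric rise

Δh = αQ/(ρcₚ) = 2×10⁻⁴ × 2.3×10⁹ / (1023 × 3930) ≈ 0.11442 m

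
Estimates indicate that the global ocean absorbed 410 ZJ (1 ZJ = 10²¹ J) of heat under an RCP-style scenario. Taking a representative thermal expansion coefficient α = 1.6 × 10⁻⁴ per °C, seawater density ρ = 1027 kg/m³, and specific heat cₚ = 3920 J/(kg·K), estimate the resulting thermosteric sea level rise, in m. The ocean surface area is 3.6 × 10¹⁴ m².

Δh = 0.0453 m

Per unit area: Q = 410×10²¹ / (3.6×10¹⁴) ≈ 1.139×10⁹ J/m²
Δh = αQ/(ρcₚ) = 1.6×10⁻⁴ × 1.139×10⁹ / (1027 × 3920) ≈ 0.045268 m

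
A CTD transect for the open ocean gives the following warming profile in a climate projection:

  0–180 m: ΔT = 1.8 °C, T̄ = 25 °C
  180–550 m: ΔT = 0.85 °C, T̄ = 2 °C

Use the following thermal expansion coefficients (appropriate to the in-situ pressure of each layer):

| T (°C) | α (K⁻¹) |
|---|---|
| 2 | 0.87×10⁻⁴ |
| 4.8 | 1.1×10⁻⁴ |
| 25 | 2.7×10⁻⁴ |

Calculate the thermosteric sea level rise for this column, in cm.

11 cm of thermosteric rise

Layer 1 at 25 °C → α = 2.7×10⁻⁴ K⁻¹
Layer 2 at 2 °C → α = 0.87×10⁻⁴ K⁻¹
1.8 × 2.7×10⁻⁴ × 180 = 0.08748 m
180–550 m: 370 × 0.85 × 0.87×10⁻⁴ = 0.0273615 m
Δh = 0.08748 + 0.0273615 = 0.1148415 m ≈ 11 cm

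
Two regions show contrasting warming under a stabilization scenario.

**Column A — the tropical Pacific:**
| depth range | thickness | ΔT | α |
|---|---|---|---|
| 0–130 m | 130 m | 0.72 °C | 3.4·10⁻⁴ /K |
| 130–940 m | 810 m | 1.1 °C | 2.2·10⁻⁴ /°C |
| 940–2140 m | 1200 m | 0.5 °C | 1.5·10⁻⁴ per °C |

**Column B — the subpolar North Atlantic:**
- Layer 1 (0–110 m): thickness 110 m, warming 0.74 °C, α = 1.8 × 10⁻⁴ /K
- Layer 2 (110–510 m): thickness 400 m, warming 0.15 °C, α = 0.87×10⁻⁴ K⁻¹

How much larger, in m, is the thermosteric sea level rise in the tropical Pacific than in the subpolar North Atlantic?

Δh_A − Δh_B ≈ 0.298 m

A 0–130 m: 3.4×10⁻⁴ × 0.72 × 130 = 0.031824 m
A 130–940 m: 810 × 1.1 × 2.2×10⁻⁴ = 0.19602 m
A 1.5×10⁻⁴ × 1200 × 0.5 = 0.09000 m
A total: 0.317844 m
B 1.8×10⁻⁴ × 0.74 × 110 = 0.014652 m
B Layer 2: 0.15 × 400 × 0.87×10⁻⁴ = 0.00522 m
B total: 0.019872 m
Difference: 0.317844 − 0.019872 = 0.297972 m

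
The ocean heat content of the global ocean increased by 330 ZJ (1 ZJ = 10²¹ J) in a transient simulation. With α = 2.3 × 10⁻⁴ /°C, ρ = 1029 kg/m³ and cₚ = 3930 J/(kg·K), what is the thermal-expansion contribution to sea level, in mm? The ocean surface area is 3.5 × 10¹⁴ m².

54 mm of thermosteric rise

Per unit area: Q = 330×10²¹ / (3.5×10¹⁴) ≈ 9.429×10⁸ J/m²
Δh = αQ/(ρcₚ) = 2.3×10⁻⁴ × 9.429×10⁸ / (1029 × 3930) ≈ 0.053627 m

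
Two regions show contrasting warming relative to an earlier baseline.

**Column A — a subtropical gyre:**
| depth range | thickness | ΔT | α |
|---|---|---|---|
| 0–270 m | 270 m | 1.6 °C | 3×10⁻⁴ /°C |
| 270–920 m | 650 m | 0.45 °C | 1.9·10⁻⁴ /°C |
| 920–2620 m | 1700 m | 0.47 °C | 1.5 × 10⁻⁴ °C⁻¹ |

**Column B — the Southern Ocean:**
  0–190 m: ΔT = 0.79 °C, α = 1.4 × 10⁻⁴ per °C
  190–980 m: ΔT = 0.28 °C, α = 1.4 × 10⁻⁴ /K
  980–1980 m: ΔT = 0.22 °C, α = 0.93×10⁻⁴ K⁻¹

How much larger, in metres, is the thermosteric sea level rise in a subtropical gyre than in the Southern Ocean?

A 270 × 3×10⁻⁴ × 1.6 = 0.12960 m
A 0.45 × 650 × 1.9×10⁻⁴ = 0.055575 m
A 920–2620 m: 1700 × 1.5×10⁻⁴ × 0.47 = 0.11985 m
A total: 0.305025 m
B 0.79 × 190 × 1.4×10⁻⁴ = 0.021014 m
B 190–980 m: 1.4×10⁻⁴ × 790 × 0.28 = 0.030968 m
B 1000 × 0.22 × 0.93×10⁻⁴ = 0.02046 m
B total: 0.072442 m
Difference: 0.305025 − 0.072442 = 0.232583 m

0.23 m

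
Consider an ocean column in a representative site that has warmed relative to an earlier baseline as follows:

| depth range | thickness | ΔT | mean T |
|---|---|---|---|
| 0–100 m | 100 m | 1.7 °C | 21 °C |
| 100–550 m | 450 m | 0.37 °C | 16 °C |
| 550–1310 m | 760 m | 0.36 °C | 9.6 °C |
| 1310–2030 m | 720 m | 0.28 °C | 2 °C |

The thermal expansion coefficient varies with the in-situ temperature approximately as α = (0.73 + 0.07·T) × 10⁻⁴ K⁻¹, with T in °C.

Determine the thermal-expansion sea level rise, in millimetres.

Δh ≈ 124 mm

Layer 1: α = (0.73 + 0.07×21)×10⁻⁴ = 2.2×10⁻⁴ K⁻¹
Layer 2: α = (0.73 + 0.07×16)×10⁻⁴ = 1.85×10⁻⁴ K⁻¹
Layer 3: α = (0.73 + 0.07×9.6)×10⁻⁴ = 1.402×10⁻⁴ K⁻¹
Layer 4: α = (0.73 + 0.07×2)×10⁻⁴ = 0.87×10⁻⁴ K⁻¹
Layer 1: 1.7 × 2.2×10⁻⁴ × 100 = 0.03740 m
100–550 m: 0.37 × 1.85×10⁻⁴ × 450 = 0.0308025 m
550–1310 m: 760 × 1.402×10⁻⁴ × 0.36 = 0.03835872 m
Layer 4: 720 × 0.28 × 0.87×10⁻⁴ = 0.0175392 m
Δh = 0.03740 + 0.0308025 + 0.03835872 + 0.0175392 = 0.12410042 m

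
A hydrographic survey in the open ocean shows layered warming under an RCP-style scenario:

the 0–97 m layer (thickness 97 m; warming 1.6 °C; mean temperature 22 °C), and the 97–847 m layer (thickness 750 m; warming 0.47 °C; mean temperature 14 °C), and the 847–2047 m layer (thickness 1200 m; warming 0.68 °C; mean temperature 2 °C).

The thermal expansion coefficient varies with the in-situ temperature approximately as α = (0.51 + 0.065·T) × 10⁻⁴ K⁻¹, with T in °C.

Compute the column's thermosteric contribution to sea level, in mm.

Layer 1: α = (0.51 + 0.065×22)×10⁻⁴ = 1.94×10⁻⁴ K⁻¹
Layer 2: α = (0.51 + 0.065×14)×10⁻⁴ = 1.42×10⁻⁴ K⁻¹
Layer 3: α = (0.51 + 0.065×2)×10⁻⁴ = 0.64×10⁻⁴ K⁻¹
97 × 1.94×10⁻⁴ × 1.6 = 0.0301088 m
0.47 × 1.42×10⁻⁴ × 750 = 0.050055 m
847–2047 m: 1200 × 0.64×10⁻⁴ × 0.68 = 0.052224 m
Δh = 0.0301088 + 0.050055 + 0.052224 = 0.1323878 m ≈ 130 mm

130 mm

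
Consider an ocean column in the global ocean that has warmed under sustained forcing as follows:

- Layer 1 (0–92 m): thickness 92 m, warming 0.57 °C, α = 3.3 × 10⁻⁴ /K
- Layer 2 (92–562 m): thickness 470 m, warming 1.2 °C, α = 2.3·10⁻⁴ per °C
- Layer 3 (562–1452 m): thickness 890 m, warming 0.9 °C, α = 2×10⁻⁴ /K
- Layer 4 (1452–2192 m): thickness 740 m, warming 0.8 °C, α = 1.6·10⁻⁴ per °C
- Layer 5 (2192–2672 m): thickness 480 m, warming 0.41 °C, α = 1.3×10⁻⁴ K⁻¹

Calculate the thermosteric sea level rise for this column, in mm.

0–92 m: 92 × 3.3×10⁻⁴ × 0.57 = 0.0173052 m
Layer 2: 2.3×10⁻⁴ × 1.2 × 470 = 0.12972 m
562–1452 m: 890 × 0.9 × 2×10⁻⁴ = 0.16020 m
Layer 4: 0.8 × 1.6×10⁻⁴ × 740 = 0.09472 m
2192–2672 m: 1.3×10⁻⁴ × 480 × 0.41 = 0.025584 m
Δh = 0.0173052 + 0.12972 + 0.16020 + 0.09472 + 0.025584 = 0.4275292 m

430 mm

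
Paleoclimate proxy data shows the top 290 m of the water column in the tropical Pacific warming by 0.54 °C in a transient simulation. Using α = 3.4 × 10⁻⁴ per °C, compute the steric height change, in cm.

about 5.32 cm

Δh = αΔT·H = 3.4×10⁻⁴ × 0.54 × 290 = 0.053244 m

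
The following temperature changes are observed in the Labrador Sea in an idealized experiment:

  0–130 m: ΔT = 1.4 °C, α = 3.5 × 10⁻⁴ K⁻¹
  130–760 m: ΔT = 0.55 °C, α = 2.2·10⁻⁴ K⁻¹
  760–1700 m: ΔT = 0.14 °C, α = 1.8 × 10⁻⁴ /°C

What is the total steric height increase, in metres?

3.5×10⁻⁴ × 1.4 × 130 = 0.06370 m
Layer 2: 2.2×10⁻⁴ × 0.55 × 630 = 0.07623 m
0.14 × 1.8×10⁻⁴ × 940 = 0.023688 m
Δh = 0.06370 + 0.07623 + 0.023688 = 0.163618 m

Δh ≈ 0.16 m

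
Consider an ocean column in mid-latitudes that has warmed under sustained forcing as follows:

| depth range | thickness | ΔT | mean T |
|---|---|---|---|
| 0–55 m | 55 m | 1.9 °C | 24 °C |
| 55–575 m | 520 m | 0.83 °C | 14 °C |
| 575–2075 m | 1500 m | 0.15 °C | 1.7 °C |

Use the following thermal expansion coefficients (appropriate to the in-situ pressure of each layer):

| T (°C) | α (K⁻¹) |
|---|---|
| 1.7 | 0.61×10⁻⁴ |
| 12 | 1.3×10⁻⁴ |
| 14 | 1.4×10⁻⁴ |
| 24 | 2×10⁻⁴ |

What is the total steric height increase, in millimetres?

Layer 1 at 24 °C → α = 2×10⁻⁴ K⁻¹
Layer 2 at 14 °C → α = 1.4×10⁻⁴ K⁻¹
Layer 3 at 1.7 °C → α = 0.61×10⁻⁴ K⁻¹
Layer 1: 1.9 × 55 × 2×10⁻⁴ = 0.02090 m
520 × 1.4×10⁻⁴ × 0.83 = 0.060424 m
575–2075 m: 1500 × 0.15 × 0.61×10⁻⁴ = 0.013725 m
Δh = 0.02090 + 0.060424 + 0.013725 = 0.095049 m ≈ 95.0 mm

95.0 mm of thermosteric rise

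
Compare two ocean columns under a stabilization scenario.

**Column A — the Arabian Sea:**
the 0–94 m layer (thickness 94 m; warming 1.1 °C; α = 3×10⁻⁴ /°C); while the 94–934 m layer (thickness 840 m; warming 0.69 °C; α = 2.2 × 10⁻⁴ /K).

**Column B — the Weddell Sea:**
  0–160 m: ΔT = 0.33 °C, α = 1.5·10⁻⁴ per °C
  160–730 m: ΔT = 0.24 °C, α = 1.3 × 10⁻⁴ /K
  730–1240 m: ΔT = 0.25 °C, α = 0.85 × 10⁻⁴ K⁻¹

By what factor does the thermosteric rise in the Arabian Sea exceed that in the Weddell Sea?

A 94 × 1.1 × 3×10⁻⁴ = 0.03102 m
A 94–934 m: 2.2×10⁻⁴ × 840 × 0.69 = 0.127512 m
A total: 0.158532 m
B Layer 1: 1.5×10⁻⁴ × 0.33 × 160 = 0.00792 m
B 0.24 × 570 × 1.3×10⁻⁴ = 0.017784 m
B 0.25 × 0.85×10⁻⁴ × 510 = 0.0108375 m
B total: 0.0365415 m
Ratio: 0.158532 / 0.0365415 ≈ 4.338

a factor of 4.34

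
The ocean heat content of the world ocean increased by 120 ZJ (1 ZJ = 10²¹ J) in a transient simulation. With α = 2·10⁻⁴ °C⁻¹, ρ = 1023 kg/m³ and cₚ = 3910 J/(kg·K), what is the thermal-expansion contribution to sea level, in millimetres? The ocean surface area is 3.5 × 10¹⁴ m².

about 17.1 mm

Per unit area: Q = 120×10²¹ / (3.5×10¹⁴) ≈ 3.429×10⁸ J/m²
Δh = αQ/(ρcₚ) = 2×10⁻⁴ × 3.429×10⁸ / (1023 × 3910) ≈ 0.017145 m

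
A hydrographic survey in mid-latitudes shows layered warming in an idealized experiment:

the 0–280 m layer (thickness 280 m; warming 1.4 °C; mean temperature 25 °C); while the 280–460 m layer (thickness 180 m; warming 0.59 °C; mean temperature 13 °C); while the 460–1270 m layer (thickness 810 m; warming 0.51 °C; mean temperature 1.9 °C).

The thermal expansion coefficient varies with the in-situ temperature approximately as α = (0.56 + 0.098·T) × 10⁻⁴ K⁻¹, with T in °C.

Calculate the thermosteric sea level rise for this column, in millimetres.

Layer 1: α = (0.56 + 0.098×25)×10⁻⁴ = 3.01×10⁻⁴ K⁻¹
Layer 2: α = (0.56 + 0.098×13)×10⁻⁴ = 1.834×10⁻⁴ K⁻¹
Layer 3: α = (0.56 + 0.098×1.9)×10⁻⁴ = 0.7462×10⁻⁴ K⁻¹
0–280 m: 3.01×10⁻⁴ × 1.4 × 280 = 0.117992 m
180 × 1.834×10⁻⁴ × 0.59 = 0.01947708 m
460–1270 m: 810 × 0.51 × 0.7462×10⁻⁴ = 0.030825522 m
Δh = 0.117992 + 0.01947708 + 0.030825522 = 0.168294602 m

about 168 mm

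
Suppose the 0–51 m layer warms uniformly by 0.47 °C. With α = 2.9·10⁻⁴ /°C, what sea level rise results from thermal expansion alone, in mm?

Δh = αΔT·H = 2.9×10⁻⁴ × 0.47 × 51 = 0.0069513 m

Δh = 7.0 mm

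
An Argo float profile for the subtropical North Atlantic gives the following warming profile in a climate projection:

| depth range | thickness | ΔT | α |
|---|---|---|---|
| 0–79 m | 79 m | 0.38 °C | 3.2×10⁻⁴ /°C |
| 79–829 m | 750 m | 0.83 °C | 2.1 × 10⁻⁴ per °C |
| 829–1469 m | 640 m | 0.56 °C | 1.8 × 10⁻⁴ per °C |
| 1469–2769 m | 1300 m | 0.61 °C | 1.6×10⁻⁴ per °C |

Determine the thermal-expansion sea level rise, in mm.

Δh ≈ 332 mm

0.38 × 79 × 3.2×10⁻⁴ = 0.0096064 m
79–829 m: 750 × 2.1×10⁻⁴ × 0.83 = 0.130725 m
829–1469 m: 640 × 1.8×10⁻⁴ × 0.56 = 0.064512 m
Layer 4: 0.61 × 1300 × 1.6×10⁻⁴ = 0.12688 m
Δh = 0.0096064 + 0.130725 + 0.064512 + 0.12688 = 0.3317234 m ≈ 332 mm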